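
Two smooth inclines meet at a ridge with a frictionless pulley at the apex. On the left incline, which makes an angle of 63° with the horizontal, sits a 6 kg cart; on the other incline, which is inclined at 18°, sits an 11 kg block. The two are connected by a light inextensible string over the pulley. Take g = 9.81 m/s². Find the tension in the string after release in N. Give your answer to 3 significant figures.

45.7 N

Resolve each weight along its own incline: the 6 kg mass has component 6 × 9.81 × sin 63° = 52.445 N down its slope, and the 11 kg mass has 11 × 9.81 × sin 18° = 33.346 N down its slope.
The 6 kg side's 52.445 N exceeds the other side's 33.346 N, so that mass slides down and the 11 kg mass slides up. Taking that direction as positive, Newton's second law for the whole system gives 52.445 − 33.346 = (6 + 11) a, so a = 19.099 / 17 = 1.1235 m/s².
For the 11 kg mass (up-slope positive): T − 33.346 = 11 × 1.1235, so T = 45.704 N.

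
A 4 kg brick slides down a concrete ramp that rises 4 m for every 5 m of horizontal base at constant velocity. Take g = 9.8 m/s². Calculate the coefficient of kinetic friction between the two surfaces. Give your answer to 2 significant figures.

At constant velocity the net force along the incline is zero: mg sin 38.66° = μ mg cos 38.66°.
So μ = tan 38.66° = 0.6247 / 0.7809 = 0.8000.

0.80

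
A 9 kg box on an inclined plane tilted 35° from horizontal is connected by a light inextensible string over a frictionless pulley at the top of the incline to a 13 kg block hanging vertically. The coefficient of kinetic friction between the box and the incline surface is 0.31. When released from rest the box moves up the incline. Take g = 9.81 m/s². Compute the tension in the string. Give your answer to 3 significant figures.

95.3 N

For the box on the incline: the weight component along the slope is m₁g sin 35° = 9 × 9.81 × 0.5736 = 50.643 N and the normal force is N = m₁g cos 35° = 72.323 N.
Kinetic friction opposes the box's motion up the incline: f = μN = 0.31 × 72.323 = 22.420 N acting down the slope.
Newton's second law for the box (up-slope positive): T − 50.643 − 22.420 = 9 a. For the hanging block (downward positive): 13 × 9.81 − T = 13 a.
Adding the two equations eliminates T: 54.467 = 22 a, so a = 2.4758 m/s².
Then from the hanging block's equation, T = 13 × (9.81 − 2.4758) = 95.345 N.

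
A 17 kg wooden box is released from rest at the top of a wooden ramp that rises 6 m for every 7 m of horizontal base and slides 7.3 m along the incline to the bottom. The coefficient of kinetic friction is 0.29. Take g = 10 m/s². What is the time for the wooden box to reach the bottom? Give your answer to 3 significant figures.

The weight component along the incline is mg sin 40.60° = 110.635 N and the normal force is N = mg cos 40.60° = 129.074 N.
Friction up the slope is f = μN = 0.29 × 129.074 = 37.431 N, so the net downslope force is 110.635 − 37.431 = 73.204 N and a = 73.204 / 17 = 4.3061 m/s².
Starting from rest, L = ½at², so t = √(2L/a) = √(2 × 7.3 / 4.3061) = 1.8413 s.

1.84 s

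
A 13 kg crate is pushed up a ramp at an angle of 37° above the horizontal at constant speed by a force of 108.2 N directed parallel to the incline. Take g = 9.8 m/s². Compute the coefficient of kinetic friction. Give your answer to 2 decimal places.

At constant speed ΣF = 0 along the incline. The applied 108.2 N acts up the slope; the weight component mg sin 37° = 76.671 N and kinetic friction μN both act down the slope.
So 108.2 = 76.671 + μ × 101.746, giving μ = (108.2 − 76.671) / 101.746 = 0.3099.

0.31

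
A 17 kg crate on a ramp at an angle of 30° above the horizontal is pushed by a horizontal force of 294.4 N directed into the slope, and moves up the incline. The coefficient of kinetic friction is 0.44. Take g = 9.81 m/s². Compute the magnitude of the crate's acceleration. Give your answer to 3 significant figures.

The horizontal push has components F cos 30° = 294.4 × 0.8660 = 254.950 N up the incline and F sin 30° = 294.4 × 0.5000 = 147.200 N pressing into the surface.
The normal force is therefore N = mg cos 30° + F sin 30° = 144.423 + 147.200 = 291.623 N, and kinetic friction down the slope is μN = 0.44 × 291.623 = 128.314 N.
Along the incline: F cos 30° − mg sin 30° − μN = ma, so 254.950 − 83.385 − 128.314 = 17 a, giving a = 2.5442 m/s².

2.54 m/s²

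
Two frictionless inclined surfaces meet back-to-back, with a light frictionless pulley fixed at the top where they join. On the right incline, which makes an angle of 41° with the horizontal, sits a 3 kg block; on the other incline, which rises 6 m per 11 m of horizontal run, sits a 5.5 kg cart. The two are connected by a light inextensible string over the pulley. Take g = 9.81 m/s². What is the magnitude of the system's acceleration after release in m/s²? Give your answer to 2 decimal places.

Resolve each weight along its own incline: the 3 kg mass has component 3 × 9.81 × sin 41° = 19.308 N down its slope, and the 5.5 kg mass has 5.5 × 9.81 × sin 28.61° = 25.836 N down its slope.
The 5.5 kg side's 25.836 N exceeds the other side's 19.308 N, so that mass slides down and the 3 kg mass slides up. Taking that direction as positive, Newton's second law for the whole system gives 25.836 − 19.308 = (3 + 5.5) a, so a = 6.528 / 8.5 = 0.7680 m/s².

0.77 m/s²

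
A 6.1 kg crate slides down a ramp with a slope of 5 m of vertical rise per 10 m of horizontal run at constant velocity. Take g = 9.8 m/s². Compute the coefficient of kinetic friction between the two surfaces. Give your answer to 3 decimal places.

At constant velocity the net force along the incline is zero: mg sin 26.57° = μ mg cos 26.57°.
So μ = tan 26.57° = 0.4472 / 0.8944 = 0.5000.

0.500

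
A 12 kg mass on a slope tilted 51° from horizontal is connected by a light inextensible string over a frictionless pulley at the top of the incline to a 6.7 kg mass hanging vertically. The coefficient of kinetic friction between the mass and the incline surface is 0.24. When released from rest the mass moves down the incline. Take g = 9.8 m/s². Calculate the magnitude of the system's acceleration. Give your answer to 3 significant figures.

For the mass on the incline: the weight component along the slope is m₁g sin 51° = 12 × 9.8 × 0.7771 = 91.387 N and the normal force is N = m₁g cos 51° = 74.008 N.
Kinetic friction opposes the mass's motion down the incline: f = μN = 0.24 × 74.008 = 17.762 N acting up the slope.
Newton's second law for the mass (down-slope positive): 91.387 − 17.762 − T = 12 a. For the hanging mass (upward positive): T − 6.7 × 9.8 = 6.7 a.
Adding the two equations eliminates T: 7.965 = 18.7 a, so a = 0.4259 m/s².

0.426 m/s²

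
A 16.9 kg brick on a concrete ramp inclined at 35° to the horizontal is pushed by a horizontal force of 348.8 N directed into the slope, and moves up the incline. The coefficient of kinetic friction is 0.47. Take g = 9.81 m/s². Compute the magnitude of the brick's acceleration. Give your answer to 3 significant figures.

The horizontal push has components F cos 35° = 348.8 × 0.8192 = 285.737 N up the incline and F sin 35° = 348.8 × 0.5736 = 200.072 N pressing into the surface.
The normal force is therefore N = mg cos 35° + F sin 35° = 135.814 + 200.072 = 335.886 N, and kinetic friction down the slope is μN = 0.47 × 335.886 = 157.866 N.
Along the incline: F cos 35° − mg sin 35° − μN = ma, so 285.737 − 95.097 − 157.866 = 16.9 a, giving a = 1.9393 m/s².

1.94 m/s²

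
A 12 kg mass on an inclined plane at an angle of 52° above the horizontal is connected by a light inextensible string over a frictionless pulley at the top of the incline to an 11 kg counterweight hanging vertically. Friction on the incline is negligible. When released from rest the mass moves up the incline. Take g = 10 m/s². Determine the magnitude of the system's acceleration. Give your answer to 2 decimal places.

For the mass on the incline: the weight component along the slope is m₁g sin 52° = 12 × 10 × 0.7880 = 94.560 N and the normal force is N = m₁g cos 52° = 73.879 N.
Newton's second law for the mass (up-slope positive): T − 94.560 = 12 a. For the hanging counterweight (downward positive): 11 × 10 − T = 11 a.
Adding the two equations eliminates T: 15.440 = 23 a, so a = 0.6713 m/s².

0.67 m/s²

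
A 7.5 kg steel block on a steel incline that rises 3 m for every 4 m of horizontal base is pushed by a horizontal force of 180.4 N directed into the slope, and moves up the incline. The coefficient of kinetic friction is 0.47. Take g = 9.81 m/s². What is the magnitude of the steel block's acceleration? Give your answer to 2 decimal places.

2.89 m/s²

The horizontal push has components F cos 36.87° = 180.4 × 0.8000 = 144.320 N up the incline and F sin 36.87° = 180.4 × 0.6000 = 108.240 N pressing into the surface.
The normal force is therefore N = mg cos 36.87° + F sin 36.87° = 58.860 + 108.240 = 167.100 N, and kinetic friction down the slope is μN = 0.47 × 167.100 = 78.537 N.
Along the incline: F cos 36.87° − mg sin 36.87° − μN = ma, so 144.320 − 44.145 − 78.537 = 7.5 a, giving a = 2.8851 m/s².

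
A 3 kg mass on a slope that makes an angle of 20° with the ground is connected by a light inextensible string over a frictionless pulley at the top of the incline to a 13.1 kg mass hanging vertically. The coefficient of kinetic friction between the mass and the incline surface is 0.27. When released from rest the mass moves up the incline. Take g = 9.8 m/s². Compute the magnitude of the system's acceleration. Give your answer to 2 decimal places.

For the mass on the incline: the weight component along the slope is m₁g sin 20° = 3 × 9.8 × 0.3420 = 10.055 N and the normal force is N = m₁g cos 20° = 27.627 N.
Kinetic friction opposes the mass's motion up the incline: f = μN = 0.27 × 27.627 = 7.459 N acting down the slope.
Newton's second law for the mass (up-slope positive): T − 10.055 − 7.459 = 3 a. For the hanging mass (downward positive): 13.1 × 9.8 − T = 13.1 a.
Adding the two equations eliminates T: 110.866 = 16.1 a, so a = 6.8861 m/s².

6.89 m/s²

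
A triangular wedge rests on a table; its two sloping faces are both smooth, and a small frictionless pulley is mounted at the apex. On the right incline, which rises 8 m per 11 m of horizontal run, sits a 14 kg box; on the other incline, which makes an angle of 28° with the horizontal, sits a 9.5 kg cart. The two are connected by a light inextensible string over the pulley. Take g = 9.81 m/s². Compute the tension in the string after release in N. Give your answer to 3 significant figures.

Resolve each weight along its own incline: the 14 kg mass has component 14 × 9.81 × sin 36.03° = 80.780 N down its slope, and the 9.5 kg mass has 9.5 × 9.81 × sin 28° = 43.752 N down its slope.
The 14 kg side's 80.780 N exceeds the other side's 43.752 N, so that mass slides down and the 9.5 kg mass slides up. Taking that direction as positive, Newton's second law for the whole system gives 80.780 − 43.752 = (14 + 9.5) a, so a = 37.028 / 23.5 = 1.5757 m/s².
For the 9.5 kg mass (up-slope positive): T − 43.752 = 9.5 × 1.5757, so T = 58.721 N.

58.7 N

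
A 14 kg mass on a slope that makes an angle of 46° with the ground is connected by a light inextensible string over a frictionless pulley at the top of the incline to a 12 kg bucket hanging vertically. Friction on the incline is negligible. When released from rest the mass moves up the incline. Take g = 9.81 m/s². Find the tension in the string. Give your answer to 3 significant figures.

For the mass on the incline: the weight component along the slope is m₁g sin 46° = 14 × 9.81 × 0.7193 = 98.789 N and the normal force is N = m₁g cos 46° = 95.404 N.
Newton's second law for the mass (up-slope positive): T − 98.789 = 14 a. For the hanging bucket (downward positive): 12 × 9.81 − T = 12 a.
Adding the two equations eliminates T: 18.931 = 26 a, so a = 0.7281 m/s².
Then from the hanging bucket's equation, T = 12 × (9.81 − 0.7281) = 108.983 N.

109 N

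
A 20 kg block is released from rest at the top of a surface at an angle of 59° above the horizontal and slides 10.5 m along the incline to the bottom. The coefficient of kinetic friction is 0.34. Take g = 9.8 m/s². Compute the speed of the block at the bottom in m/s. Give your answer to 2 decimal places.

11.85 m/s

The weight component along the incline is mg sin 59° = 168.005 N and the normal force is N = mg cos 59° = 100.947 N.
Friction up the slope is f = μN = 0.34 × 100.947 = 34.322 N, so the net downslope force is 168.005 − 34.322 = 133.683 N and a = 133.683 / 20 = 6.6841 m/s².
Starting from rest over a distance of 10.5 m, v² = 2aL = 2 × 6.6841 × 10.5 = 140.3661, so v = 11.8476 m/s.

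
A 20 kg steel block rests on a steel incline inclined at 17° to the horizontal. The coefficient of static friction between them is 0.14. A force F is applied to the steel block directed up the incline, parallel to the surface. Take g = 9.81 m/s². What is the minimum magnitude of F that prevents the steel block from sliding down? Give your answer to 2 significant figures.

31 N

The normal force is N = mg cos 17° = 187.627 N. With F at its minimum the steel block is on the verge of sliding down, so static friction is at its maximum μ_s N = 0.14 × 187.627 = 26.268 N and acts up the slope.
Equilibrium along the incline: F + μ_s N = mg sin 17°, so F = 57.363 − 26.268 = 31.095 N.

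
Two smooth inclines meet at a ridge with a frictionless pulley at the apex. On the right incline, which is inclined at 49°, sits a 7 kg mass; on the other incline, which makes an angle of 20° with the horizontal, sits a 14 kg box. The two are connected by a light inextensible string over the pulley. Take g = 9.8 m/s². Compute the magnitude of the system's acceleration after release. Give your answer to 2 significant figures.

Resolve each weight along its own incline: the 7 kg mass has component 7 × 9.8 × sin 49° = 51.773 N down its slope, and the 14 kg mass has 14 × 9.8 × sin 20° = 46.925 N down its slope.
The 7 kg side's 51.773 N exceeds the other side's 46.925 N, so that mass slides down and the 14 kg mass slides up. Taking that direction as positive, Newton's second law for the whole system gives 51.773 − 46.925 = (7 + 14) a, so a = 4.848 / 21 = 0.2309 m/s².

0.23 m/s²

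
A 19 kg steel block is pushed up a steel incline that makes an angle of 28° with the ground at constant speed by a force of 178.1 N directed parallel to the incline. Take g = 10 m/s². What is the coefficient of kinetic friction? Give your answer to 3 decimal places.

0.530

At constant speed ΣF = 0 along the incline. The applied 178.1 N acts up the slope; the weight component mg sin 28° = 89.200 N and kinetic friction μN both act down the slope.
So 178.1 = 89.200 + μ × 167.760, giving μ = (178.1 − 89.200) / 167.760 = 0.5299.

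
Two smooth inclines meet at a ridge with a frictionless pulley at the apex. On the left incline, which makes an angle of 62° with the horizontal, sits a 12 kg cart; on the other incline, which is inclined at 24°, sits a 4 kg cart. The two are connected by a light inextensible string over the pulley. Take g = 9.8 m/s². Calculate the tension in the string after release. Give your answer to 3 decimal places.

37.917 N

Resolve each weight along its own incline: the 12 kg mass has component 12 × 9.8 × sin 62° = 103.835 N down its slope, and the 4 kg mass has 4 × 9.8 × sin 24° = 15.944 N down its slope.
The 12 kg side's 103.835 N exceeds the other side's 15.944 N, so that mass slides down and the 4 kg mass slides up. Taking that direction as positive, Newton's second law for the whole system gives 103.835 − 15.944 = (12 + 4) a, so a = 87.891 / 16 = 5.4932 m/s².
For the 4 kg mass (up-slope positive): T − 15.944 = 4 × 5.4932, so T = 37.917 N.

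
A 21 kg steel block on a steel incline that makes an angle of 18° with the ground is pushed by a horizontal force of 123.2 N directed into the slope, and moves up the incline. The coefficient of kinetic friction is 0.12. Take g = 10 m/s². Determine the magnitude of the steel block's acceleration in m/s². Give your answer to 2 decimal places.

1.13 m/s²

The horizontal push has components F cos 18° = 123.2 × 0.9511 = 117.176 N up the incline and F sin 18° = 123.2 × 0.3090 = 38.069 N pressing into the surface.
The normal force is therefore N = mg cos 18° + F sin 18° = 199.731 + 38.069 = 237.800 N, and kinetic friction down the slope is μN = 0.12 × 237.800 = 28.536 N.
Along the incline: F cos 18° − mg sin 18° − μN = ma, so 117.176 − 64.890 − 28.536 = 21 a, giving a = 1.1310 m/s².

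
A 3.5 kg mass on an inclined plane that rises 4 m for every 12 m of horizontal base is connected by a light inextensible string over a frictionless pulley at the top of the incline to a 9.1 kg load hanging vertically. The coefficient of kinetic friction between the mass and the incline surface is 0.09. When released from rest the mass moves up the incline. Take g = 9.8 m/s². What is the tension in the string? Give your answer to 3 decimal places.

For the mass on the incline: the weight component along the slope is m₁g sin 18.43° = 3.5 × 9.8 × 0.3162 = 10.846 N and the normal force is N = m₁g cos 18.43° = 32.540 N.
Kinetic friction opposes the mass's motion up the incline: f = μN = 0.09 × 32.540 = 2.929 N acting down the slope.
Newton's second law for the mass (up-slope positive): T − 10.846 − 2.929 = 3.5 a. For the hanging load (downward positive): 9.1 × 9.8 − T = 9.1 a.
Adding the two equations eliminates T: 75.405 = 12.6 a, so a = 5.9845 m/s².
Then from the hanging load's equation, T = 9.1 × (9.8 − 5.9845) = 34.721 N.

34.721 N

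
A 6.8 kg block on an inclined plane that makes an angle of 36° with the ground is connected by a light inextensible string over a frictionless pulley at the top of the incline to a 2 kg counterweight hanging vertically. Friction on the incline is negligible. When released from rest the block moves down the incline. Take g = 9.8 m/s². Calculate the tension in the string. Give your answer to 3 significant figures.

For the block on the incline: the weight component along the slope is m₁g sin 36° = 6.8 × 9.8 × 0.5878 = 39.171 N and the normal force is N = m₁g cos 36° = 53.913 N.
Newton's second law for the block (down-slope positive): 39.171 − T = 6.8 a. For the hanging counterweight (upward positive): T − 2 × 9.8 = 2 a.
Adding the two equations eliminates T: 19.571 = 8.8 a, so a = 2.2240 m/s².
Then from the hanging counterweight's equation, T = 2 × (9.8 + 2.2240) = 24.048 N.

24.0 N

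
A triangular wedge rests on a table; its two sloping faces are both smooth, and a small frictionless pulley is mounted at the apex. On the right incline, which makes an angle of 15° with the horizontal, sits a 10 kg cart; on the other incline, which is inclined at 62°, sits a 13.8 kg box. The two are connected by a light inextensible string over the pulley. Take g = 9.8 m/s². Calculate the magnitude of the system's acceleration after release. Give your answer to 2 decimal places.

3.95 m/s²

Resolve each weight along its own incline: the 10 kg mass has component 10 × 9.8 × sin 15° = 25.364 N down its slope, and the 13.8 kg mass has 13.8 × 9.8 × sin 62° = 119.410 N down its slope.
The 13.8 kg side's 119.410 N exceeds the other side's 25.364 N, so that mass slides down and the 10 kg mass slides up. Taking that direction as positive, Newton's second law for the whole system gives 119.410 − 25.364 = (10 + 13.8) a, so a = 94.046 / 23.8 = 3.9515 m/s².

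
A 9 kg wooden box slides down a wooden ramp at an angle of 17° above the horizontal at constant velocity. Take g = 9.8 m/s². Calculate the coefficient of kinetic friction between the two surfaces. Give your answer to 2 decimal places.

0.31

At constant velocity the net force along the incline is zero: mg sin 17° = μ mg cos 17°.
So μ = tan 17° = 0.2924 / 0.9563 = 0.3058.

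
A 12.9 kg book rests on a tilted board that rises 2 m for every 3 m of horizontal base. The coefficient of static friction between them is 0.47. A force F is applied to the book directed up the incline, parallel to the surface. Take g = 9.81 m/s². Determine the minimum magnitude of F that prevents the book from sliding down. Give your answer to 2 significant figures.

The normal force is N = mg cos 33.69° = 105.295 N. With F at its minimum the book is on the verge of sliding down, so static friction is at its maximum μ_s N = 0.47 × 105.295 = 49.489 N and acts up the slope.
Equilibrium along the incline: F + μ_s N = mg sin 33.69°, so F = 70.197 − 49.489 = 20.708 N.

21 N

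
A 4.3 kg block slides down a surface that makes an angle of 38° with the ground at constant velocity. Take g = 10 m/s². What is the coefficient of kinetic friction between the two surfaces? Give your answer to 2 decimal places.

At constant velocity the net force along the incline is zero: mg sin 38° = μ mg cos 38°.
So μ = tan 38° = 0.6157 / 0.7880 = 0.7813.

0.78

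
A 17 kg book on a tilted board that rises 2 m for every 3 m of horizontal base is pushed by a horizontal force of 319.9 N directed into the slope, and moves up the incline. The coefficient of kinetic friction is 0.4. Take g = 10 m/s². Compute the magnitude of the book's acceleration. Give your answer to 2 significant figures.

2.6 m/s²

The horizontal push has components F cos 33.69° = 319.9 × 0.8321 = 266.189 N up the incline and F sin 33.69° = 319.9 × 0.5547 = 177.449 N pressing into the surface.
The normal force is therefore N = mg cos 33.69° + F sin 33.69° = 141.457 + 177.449 = 318.906 N, and kinetic friction down the slope is μN = 0.4 × 318.906 = 127.562 N.
Along the incline: F cos 33.69° − mg sin 33.69° − μN = ma, so 266.189 − 94.299 − 127.562 = 17 a, giving a = 2.6075 m/s².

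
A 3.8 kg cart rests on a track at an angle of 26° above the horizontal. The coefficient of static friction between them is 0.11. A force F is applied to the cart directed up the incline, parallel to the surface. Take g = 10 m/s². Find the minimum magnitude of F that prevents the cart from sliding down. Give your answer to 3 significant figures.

The normal force is N = mg cos 26° = 34.154 N. With F at its minimum the cart is on the verge of sliding down, so static friction is at its maximum μ_s N = 0.11 × 34.154 = 3.757 N and acts up the slope.
Equilibrium along the incline: F + μ_s N = mg sin 26°, so F = 16.658 − 3.757 = 12.901 N.

12.9 N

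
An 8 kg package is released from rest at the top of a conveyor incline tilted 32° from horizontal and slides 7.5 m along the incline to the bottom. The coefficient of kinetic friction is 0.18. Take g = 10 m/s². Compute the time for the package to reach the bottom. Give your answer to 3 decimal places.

1.994 s

The weight component along the incline is mg sin 32° = 42.394 N and the normal force is N = mg cos 32° = 67.844 N.
Friction up the slope is f = μN = 0.18 × 67.844 = 12.212 N, so the net downslope force is 42.394 − 12.212 = 30.182 N and a = 30.182 / 8 = 3.7727 m/s².
Starting from rest, L = ½at², so t = √(2L/a) = √(2 × 7.5 / 3.7727) = 1.9940 s.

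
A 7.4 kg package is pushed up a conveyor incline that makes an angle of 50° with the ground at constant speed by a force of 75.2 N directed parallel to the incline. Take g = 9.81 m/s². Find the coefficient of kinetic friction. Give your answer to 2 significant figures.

At constant speed ΣF = 0 along the incline. The applied 75.2 N acts up the slope; the weight component mg sin 50° = 55.610 N and kinetic friction μN both act down the slope.
So 75.2 = 55.610 + μ × 46.663, giving μ = (75.2 − 55.610) / 46.663 = 0.4198.

0.42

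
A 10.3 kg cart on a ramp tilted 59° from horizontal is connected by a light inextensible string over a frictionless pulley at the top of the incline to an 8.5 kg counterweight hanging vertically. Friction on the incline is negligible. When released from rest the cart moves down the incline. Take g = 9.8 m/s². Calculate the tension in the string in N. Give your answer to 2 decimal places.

84.76 N

For the cart on the incline: the weight component along the slope is m₁g sin 59° = 10.3 × 9.8 × 0.8572 = 86.526 N and the normal force is N = m₁g cos 59° = 51.988 N.
Newton's second law for the cart (down-slope positive): 86.526 − T = 10.3 a. For the hanging counterweight (upward positive): T − 8.5 × 9.8 = 8.5 a.
Adding the two equations eliminates T: 3.226 = 18.8 a, so a = 0.1716 m/s².
Then from the hanging counterweight's equation, T = 8.5 × (9.8 + 0.1716) = 84.759 N.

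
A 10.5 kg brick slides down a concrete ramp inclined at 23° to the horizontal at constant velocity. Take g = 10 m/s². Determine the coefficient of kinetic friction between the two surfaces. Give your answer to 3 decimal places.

At constant velocity the net force along the incline is zero: mg sin 23° = μ mg cos 23°.
So μ = tan 23° = 0.3907 / 0.9205 = 0.4244.

0.424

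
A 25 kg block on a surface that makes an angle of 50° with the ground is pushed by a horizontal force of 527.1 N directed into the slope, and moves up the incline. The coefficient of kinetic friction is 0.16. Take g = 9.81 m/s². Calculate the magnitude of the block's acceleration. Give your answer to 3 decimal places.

The horizontal push has components F cos 50° = 527.1 × 0.6428 = 338.820 N up the incline and F sin 50° = 527.1 × 0.7660 = 403.759 N pressing into the surface.
The normal force is therefore N = mg cos 50° + F sin 50° = 157.647 + 403.759 = 561.406 N, and kinetic friction down the slope is μN = 0.16 × 561.406 = 89.825 N.
Along the incline: F cos 50° − mg sin 50° − μN = ma, so 338.820 − 187.862 − 89.825 = 25 a, giving a = 2.4453 m/s².

2.445 m/s²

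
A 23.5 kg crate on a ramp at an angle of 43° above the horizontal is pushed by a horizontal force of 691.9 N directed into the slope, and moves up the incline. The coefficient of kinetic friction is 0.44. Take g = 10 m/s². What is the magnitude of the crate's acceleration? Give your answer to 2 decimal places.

The horizontal push has components F cos 43° = 691.9 × 0.7314 = 506.056 N up the incline and F sin 43° = 691.9 × 0.6820 = 471.876 N pressing into the surface.
The normal force is therefore N = mg cos 43° + F sin 43° = 171.879 + 471.876 = 643.755 N, and kinetic friction down the slope is μN = 0.44 × 643.755 = 283.252 N.
Along the incline: F cos 43° − mg sin 43° − μN = ma, so 506.056 − 160.270 − 283.252 = 23.5 a, giving a = 2.6610 m/s².

2.66 m/s²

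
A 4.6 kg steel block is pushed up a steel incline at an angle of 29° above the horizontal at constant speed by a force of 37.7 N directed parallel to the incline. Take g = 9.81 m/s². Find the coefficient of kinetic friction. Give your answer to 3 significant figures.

At constant speed ΣF = 0 along the incline. The applied 37.7 N acts up the slope; the weight component mg sin 29° = 21.878 N and kinetic friction μN both act down the slope.
So 37.7 = 21.878 + μ × 39.468, giving μ = (37.7 − 21.878) / 39.468 = 0.4009.

0.401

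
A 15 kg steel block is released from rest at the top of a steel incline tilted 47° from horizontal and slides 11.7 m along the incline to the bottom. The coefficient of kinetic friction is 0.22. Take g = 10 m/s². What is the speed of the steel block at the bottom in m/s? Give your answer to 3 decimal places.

11.663 m/s

The weight component along the incline is mg sin 47° = 109.703 N and the normal force is N = mg cos 47° = 102.300 N.
Friction up the slope is f = μN = 0.22 × 102.300 = 22.506 N, so the net downslope force is 109.703 − 22.506 = 87.197 N and a = 87.197 / 15 = 5.8131 m/s².
Starting from rest over a distance of 11.7 m, v² = 2aL = 2 × 5.8131 × 11.7 = 136.0265, so v = 11.6630 m/s.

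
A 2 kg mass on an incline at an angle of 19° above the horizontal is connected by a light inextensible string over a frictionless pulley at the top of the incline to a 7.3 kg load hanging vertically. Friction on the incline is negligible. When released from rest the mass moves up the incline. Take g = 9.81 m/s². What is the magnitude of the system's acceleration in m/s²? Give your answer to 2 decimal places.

7.01 m/s²

For the mass on the incline: the weight component along the slope is m₁g sin 19° = 2 × 9.81 × 0.3256 = 6.388 N and the normal force is N = m₁g cos 19° = 18.551 N.
Newton's second law for the mass (up-slope positive): T − 6.388 = 2 a. For the hanging load (downward positive): 7.3 × 9.81 − T = 7.3 a.
Adding the two equations eliminates T: 65.225 = 9.3 a, so a = 7.0134 m/s².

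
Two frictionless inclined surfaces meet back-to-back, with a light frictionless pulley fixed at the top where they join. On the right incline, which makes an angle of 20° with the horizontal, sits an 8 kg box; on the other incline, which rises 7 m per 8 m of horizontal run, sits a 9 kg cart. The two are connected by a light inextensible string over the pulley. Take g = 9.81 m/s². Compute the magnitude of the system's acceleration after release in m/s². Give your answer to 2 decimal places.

Resolve each weight along its own incline: the 8 kg mass has component 8 × 9.81 × sin 20° = 26.842 N down its slope, and the 9 kg mass has 9 × 9.81 × sin 41.19° = 58.139 N down its slope.
The 9 kg side's 58.139 N exceeds the other side's 26.842 N, so that mass slides down and the 8 kg mass slides up. Taking that direction as positive, Newton's second law for the whole system gives 58.139 − 26.842 = (8 + 9) a, so a = 31.297 / 17 = 1.8410 m/s².

1.84 m/s²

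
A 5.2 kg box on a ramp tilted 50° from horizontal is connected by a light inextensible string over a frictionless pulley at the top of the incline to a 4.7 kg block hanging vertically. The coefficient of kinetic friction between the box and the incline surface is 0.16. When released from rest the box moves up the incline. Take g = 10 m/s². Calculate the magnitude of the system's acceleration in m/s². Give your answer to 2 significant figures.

0.18 m/s²

For the box on the incline: the weight component along the slope is m₁g sin 50° = 5.2 × 10 × 0.7660 = 39.832 N and the normal force is N = m₁g cos 50° = 33.425 N.
Kinetic friction opposes the box's motion up the incline: f = μN = 0.16 × 33.425 = 5.348 N acting down the slope.
Newton's second law for the box (up-slope positive): T − 39.832 − 5.348 = 5.2 a. For the hanging block (downward positive): 4.7 × 10 − T = 4.7 a.
Adding the two equations eliminates T: 1.820 = 9.9 a, so a = 0.1838 m/s².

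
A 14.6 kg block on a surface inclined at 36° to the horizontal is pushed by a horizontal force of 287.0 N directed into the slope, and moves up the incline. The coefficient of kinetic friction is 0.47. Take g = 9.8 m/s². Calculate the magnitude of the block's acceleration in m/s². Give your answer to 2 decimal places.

The horizontal push has components F cos 36° = 287.0 × 0.8090 = 232.183 N up the incline and F sin 36° = 287.0 × 0.5878 = 168.699 N pressing into the surface.
The normal force is therefore N = mg cos 36° + F sin 36° = 115.752 + 168.699 = 284.451 N, and kinetic friction down the slope is μN = 0.47 × 284.451 = 133.692 N.
Along the incline: F cos 36° − mg sin 36° − μN = ma, so 232.183 − 84.102 − 133.692 = 14.6 a, giving a = 0.9855 m/s².

0.99 m/s²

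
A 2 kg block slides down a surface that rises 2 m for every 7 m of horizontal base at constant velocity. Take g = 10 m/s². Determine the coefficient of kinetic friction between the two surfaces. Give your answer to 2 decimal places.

0.29

At constant velocity the net force along the incline is zero: mg sin 15.95° = μ mg cos 15.95°.
So μ = tan 15.95° = 0.2747 / 0.9615 = 0.2857.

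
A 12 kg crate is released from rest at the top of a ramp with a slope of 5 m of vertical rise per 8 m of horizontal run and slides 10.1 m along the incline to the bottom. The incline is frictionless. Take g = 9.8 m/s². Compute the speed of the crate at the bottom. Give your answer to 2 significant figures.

The weight component along the incline is mg sin 32.01° = 62.328 N and the normal force is N = mg cos 32.01° = 99.725 N.
With no friction, a = g sin 32.01° = 5.1940 m/s².
Starting from rest over a distance of 10.1 m, v² = 2aL = 2 × 5.1940 × 10.1 = 104.9188, so v = 10.2430 m/s.

10 m/s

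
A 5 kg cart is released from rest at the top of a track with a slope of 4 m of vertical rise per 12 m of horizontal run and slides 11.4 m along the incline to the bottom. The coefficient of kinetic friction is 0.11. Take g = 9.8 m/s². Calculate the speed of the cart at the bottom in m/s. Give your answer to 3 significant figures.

The weight component along the incline is mg sin 18.43° = 15.495 N and the normal force is N = mg cos 18.43° = 46.485 N.
Friction up the slope is f = μN = 0.11 × 46.485 = 5.113 N, so the net downslope force is 15.495 − 5.113 = 10.382 N and a = 10.382 / 5 = 2.0764 m/s².
Starting from rest over a distance of 11.4 m, v² = 2aL = 2 × 2.0764 × 11.4 = 47.3419, so v = 6.8805 m/s.

6.88 m/s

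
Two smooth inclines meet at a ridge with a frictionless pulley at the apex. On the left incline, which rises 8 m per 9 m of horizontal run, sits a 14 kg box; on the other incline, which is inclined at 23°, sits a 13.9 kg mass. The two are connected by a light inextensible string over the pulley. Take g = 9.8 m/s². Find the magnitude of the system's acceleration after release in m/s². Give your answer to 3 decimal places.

1.359 m/s²

Resolve each weight along its own incline: the 14 kg mass has component 14 × 9.8 × sin 41.63° = 91.151 N down its slope, and the 13.9 kg mass has 13.9 × 9.8 × sin 23° = 53.225 N down its slope.
The 14 kg side's 91.151 N exceeds the other side's 53.225 N, so that mass slides down and the 13.9 kg mass slides up. Taking that direction as positive, Newton's second law for the whole system gives 91.151 − 53.225 = (14 + 13.9) a, so a = 37.926 / 27.9 = 1.3594 m/s².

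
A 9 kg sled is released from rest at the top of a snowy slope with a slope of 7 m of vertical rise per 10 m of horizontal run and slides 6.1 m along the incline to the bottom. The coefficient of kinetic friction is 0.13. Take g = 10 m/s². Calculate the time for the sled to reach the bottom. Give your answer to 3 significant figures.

1.62 s

The weight component along the incline is mg sin 34.99° = 51.612 N and the normal force is N = mg cos 34.99° = 73.731 N.
Friction up the slope is f = μN = 0.13 × 73.731 = 9.585 N, so the net downslope force is 51.612 − 9.585 = 42.027 N and a = 42.027 / 9 = 4.6697 m/s².
Starting from rest, L = ½at², so t = √(2L/a) = √(2 × 6.1 / 4.6697) = 1.6164 s.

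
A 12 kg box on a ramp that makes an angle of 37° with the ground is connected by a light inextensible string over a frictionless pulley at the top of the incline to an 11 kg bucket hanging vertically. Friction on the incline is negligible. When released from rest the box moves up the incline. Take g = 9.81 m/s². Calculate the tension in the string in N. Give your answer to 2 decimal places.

90.18 N

For the box on the incline: the weight component along the slope is m₁g sin 37° = 12 × 9.81 × 0.6018 = 70.844 N and the normal force is N = m₁g cos 37° = 94.015 N.
Newton's second law for the box (up-slope positive): T − 70.844 = 12 a. For the hanging bucket (downward positive): 11 × 9.81 − T = 11 a.
Adding the two equations eliminates T: 37.066 = 23 a, so a = 1.6116 m/s².
Then from the hanging bucket's equation, T = 11 × (9.81 − 1.6116) = 90.182 N.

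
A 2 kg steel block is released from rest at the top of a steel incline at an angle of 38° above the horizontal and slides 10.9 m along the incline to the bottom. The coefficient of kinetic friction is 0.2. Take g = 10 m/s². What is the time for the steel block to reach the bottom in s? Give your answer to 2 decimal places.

2.18 s

The weight component along the incline is mg sin 38° = 12.313 N and the normal force is N = mg cos 38° = 15.760 N.
Friction up the slope is f = μN = 0.2 × 15.760 = 3.152 N, so the net downslope force is 12.313 − 3.152 = 9.161 N and a = 9.161 / 2 = 4.5805 m/s².
Starting from rest, L = ½at², so t = √(2L/a) = √(2 × 10.9 / 4.5805) = 2.1816 s.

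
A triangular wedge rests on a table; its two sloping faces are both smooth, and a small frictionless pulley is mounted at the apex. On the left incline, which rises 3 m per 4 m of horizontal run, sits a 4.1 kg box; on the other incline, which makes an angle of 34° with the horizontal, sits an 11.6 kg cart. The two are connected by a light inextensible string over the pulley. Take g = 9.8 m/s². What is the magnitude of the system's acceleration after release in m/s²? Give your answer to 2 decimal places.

2.51 m/s²

Resolve each weight along its own incline: the 4.1 kg mass has component 4.1 × 9.8 × sin 36.87° = 24.108 N down its slope, and the 11.6 kg mass has 11.6 × 9.8 × sin 34° = 63.569 N down its slope.
The 11.6 kg side's 63.569 N exceeds the other side's 24.108 N, so that mass slides down and the 4.1 kg mass slides up. Taking that direction as positive, Newton's second law for the whole system gives 63.569 − 24.108 = (4.1 + 11.6) a, so a = 39.461 / 15.7 = 2.5134 m/s².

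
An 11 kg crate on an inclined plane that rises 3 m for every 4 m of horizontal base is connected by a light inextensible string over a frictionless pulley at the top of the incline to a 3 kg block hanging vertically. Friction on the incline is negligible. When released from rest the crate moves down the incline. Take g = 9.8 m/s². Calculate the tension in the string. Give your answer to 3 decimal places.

For the crate on the incline: the weight component along the slope is m₁g sin 36.87° = 11 × 9.8 × 0.6000 = 64.680 N and the normal force is N = m₁g cos 36.87° = 86.240 N.
Newton's second law for the crate (down-slope positive): 64.680 − T = 11 a. For the hanging block (upward positive): T − 3 × 9.8 = 3 a.
Adding the two equations eliminates T: 35.280 = 14 a, so a = 2.5200 m/s².
Then from the hanging block's equation, T = 3 × (9.8 + 2.5200) = 36.960 N.

36.960 N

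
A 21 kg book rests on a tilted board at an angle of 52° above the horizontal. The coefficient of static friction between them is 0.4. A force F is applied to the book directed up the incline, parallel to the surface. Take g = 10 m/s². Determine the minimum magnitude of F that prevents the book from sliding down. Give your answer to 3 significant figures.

114 N

The normal force is N = mg cos 52° = 129.289 N. With F at its minimum the book is on the verge of sliding down, so static friction is at its maximum μ_s N = 0.4 × 129.289 = 51.716 N and acts up the slope.
Equilibrium along the incline: F + μ_s N = mg sin 52°, so F = 165.482 − 51.716 = 113.766 N.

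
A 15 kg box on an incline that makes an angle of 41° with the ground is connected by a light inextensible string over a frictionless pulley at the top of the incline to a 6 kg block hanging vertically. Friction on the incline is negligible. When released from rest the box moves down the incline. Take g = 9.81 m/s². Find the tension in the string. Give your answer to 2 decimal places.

69.63 N

For the box on the incline: the weight component along the slope is m₁g sin 41° = 15 × 9.81 × 0.6561 = 96.545 N and the normal force is N = m₁g cos 41° = 111.056 N.
Newton's second law for the box (down-slope positive): 96.545 − T = 15 a. For the hanging block (upward positive): T − 6 × 9.81 = 6 a.
Adding the two equations eliminates T: 37.685 = 21 a, so a = 1.7945 m/s².
Then from the hanging block's equation, T = 6 × (9.81 + 1.7945) = 69.627 N.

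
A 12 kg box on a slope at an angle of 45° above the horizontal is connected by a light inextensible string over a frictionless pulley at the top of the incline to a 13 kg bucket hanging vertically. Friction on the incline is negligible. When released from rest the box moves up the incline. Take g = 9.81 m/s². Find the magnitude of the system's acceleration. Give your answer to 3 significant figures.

For the box on the incline: the weight component along the slope is m₁g sin 45° = 12 × 9.81 × 0.7071 = 83.240 N and the normal force is N = m₁g cos 45° = 83.241 N.
Newton's second law for the box (up-slope positive): T − 83.240 = 12 a. For the hanging bucket (downward positive): 13 × 9.81 − T = 13 a.
Adding the two equations eliminates T: 44.290 = 25 a, so a = 1.7716 m/s².

1.77 m/s²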